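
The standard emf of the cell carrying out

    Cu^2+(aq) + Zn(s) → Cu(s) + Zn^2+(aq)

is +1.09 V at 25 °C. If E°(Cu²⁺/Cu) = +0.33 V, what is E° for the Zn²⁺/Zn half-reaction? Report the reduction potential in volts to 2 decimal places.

In the reaction as written the Cu²⁺/Cu couple is reduced (cathode) and Zn²⁺/Zn is oxidized (anode), so E°cell = E°(Cu²⁺/Cu) − E°(Zn²⁺/Zn).
E°(Zn²⁺/Zn) = E°(cathode) − E°cell = +0.33 − (+1.09) = −0.76 V.

−0.76 V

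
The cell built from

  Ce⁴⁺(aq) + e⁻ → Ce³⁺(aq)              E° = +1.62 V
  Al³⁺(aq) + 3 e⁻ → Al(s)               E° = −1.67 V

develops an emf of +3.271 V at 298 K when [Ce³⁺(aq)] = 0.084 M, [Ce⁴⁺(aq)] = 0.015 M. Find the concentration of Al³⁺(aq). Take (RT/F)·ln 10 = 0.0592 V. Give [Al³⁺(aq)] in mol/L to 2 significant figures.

The Ce⁴⁺/Ce³⁺ couple has the larger reduction potential, so it is the cathode: E°cell = +1.62 − (−1.67) = +3.29 V and n = 3.
Since E = E° − (0.0592/n)·log Q, log Q = n(E° − E)/0.0592 = 0.963.
For 3 Ce⁴⁺(aq) + Al(s) → 3 Ce³⁺(aq) + Al³⁺(aq), the reaction quotient is Q = ([Ce³⁺(aq)]^3·[Al³⁺(aq)]) / [Ce⁴⁺(aq)]^3.
Solving for the unknown gives log [Al³⁺(aq)] = −1.282, so [Al³⁺(aq)] ≈ 0.052 M.

0.052 M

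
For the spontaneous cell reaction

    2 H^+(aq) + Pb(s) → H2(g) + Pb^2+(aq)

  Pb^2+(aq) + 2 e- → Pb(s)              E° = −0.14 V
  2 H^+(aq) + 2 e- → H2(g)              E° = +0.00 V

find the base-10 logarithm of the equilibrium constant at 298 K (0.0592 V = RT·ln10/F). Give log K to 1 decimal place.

The 2H⁺/H₂ couple is reduced (cathode); E°cell = +0.00 − (−0.14) = +0.14 V with n = 2.
At equilibrium E = 0, so log K = nE°cell / 0.0592 = (2)(+0.14) / 0.0592 = 4.7.

log K = 4.7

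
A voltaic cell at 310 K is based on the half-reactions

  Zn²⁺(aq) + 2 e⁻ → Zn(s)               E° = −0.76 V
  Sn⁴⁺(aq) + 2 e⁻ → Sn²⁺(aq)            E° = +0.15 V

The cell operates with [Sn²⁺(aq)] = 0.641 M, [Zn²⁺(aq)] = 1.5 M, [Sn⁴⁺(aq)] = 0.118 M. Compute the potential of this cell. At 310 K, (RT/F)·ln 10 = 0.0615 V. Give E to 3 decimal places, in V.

+0.882 V

The Sn⁴⁺/Sn²⁺ couple has the more positive E°, so it is the cathode; Zn²⁺/Zn is the anode.
The standard potential is +0.15 − (−0.76) = +0.91 V and the balanced reaction transfers n = 2 electrons.
The balanced reaction is Sn⁴⁺(aq) + Zn(s) → Sn²⁺(aq) + Zn²⁺(aq), so Q = ([Sn²⁺(aq)]·[Zn²⁺(aq)]) / [Sn⁴⁺(aq)] = 8.15 and log Q = 0.911.
By the Nernst equation, E = +0.91 − (0.0615/2)·(0.911) = +0.882 V.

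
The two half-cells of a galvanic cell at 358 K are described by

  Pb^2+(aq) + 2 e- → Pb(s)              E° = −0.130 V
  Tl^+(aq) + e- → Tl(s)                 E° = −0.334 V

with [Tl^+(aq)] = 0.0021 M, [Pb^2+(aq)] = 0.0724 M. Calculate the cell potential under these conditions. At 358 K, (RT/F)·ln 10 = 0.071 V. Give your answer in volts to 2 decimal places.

+0.35 V

The Pb²⁺/Pb couple has the more positive E°, so it is the cathode; Tl⁺/Tl is the anode.
The standard potential is −0.130 − (−0.334) = +0.204 V and the balanced reaction transfers n = 2 electrons.
Balancing gives Pb^2+(aq) + 2 Tl(s) → Pb(s) + 2 Tl^+(aq); hence Q = [Tl^+(aq)]^2 / [Pb^2+(aq)] = 6.09×10^−5 (log Q = −4.215).
E = E° − (0.071/n)·log Q = +0.204 − (0.071/2)(−4.215) = +0.35 V.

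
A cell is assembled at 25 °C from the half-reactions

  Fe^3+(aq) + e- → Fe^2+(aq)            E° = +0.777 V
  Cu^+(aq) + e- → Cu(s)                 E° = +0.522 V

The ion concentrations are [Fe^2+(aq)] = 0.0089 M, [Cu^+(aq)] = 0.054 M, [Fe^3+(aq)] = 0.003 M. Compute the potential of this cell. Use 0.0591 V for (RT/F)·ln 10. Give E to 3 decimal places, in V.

Fe³⁺/Fe²⁺ is reduced (cathode, E° = +0.777 V) and Cu⁺/Cu is oxidized (anode).
E°cell = +0.777 − (+0.522) = +0.255 V, with n = 1 electron transferred.
For the overall reaction Fe^3+(aq) + Cu(s) → Fe^2+(aq) + Cu^+(aq), Q = ([Fe^2+(aq)]·[Cu^+(aq)]) / [Fe^3+(aq)] = 0.16, giving log Q = −0.795.
E = E° − (0.0591/n)·log Q = +0.255 − (0.0591/1)(−0.795) = +0.302 V.

+0.302 V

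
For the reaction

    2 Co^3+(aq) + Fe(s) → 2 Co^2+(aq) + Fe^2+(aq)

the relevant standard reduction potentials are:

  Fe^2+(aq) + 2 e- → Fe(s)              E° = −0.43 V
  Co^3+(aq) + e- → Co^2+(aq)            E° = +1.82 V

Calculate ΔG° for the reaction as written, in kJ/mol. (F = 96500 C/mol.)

−434 kJ/mol

In the reaction as written Co^3+(aq) is reduced, so the Co³⁺/Co²⁺ couple is the cathode and Fe²⁺/Fe is the anode.
E°cell = +1.82 − (−0.43) = +2.25 V; balancing electrons gives n = 2.
ΔG° = −nFE°cell = −(2)(96500)(+2.25) J/mol = −434 kJ/mol.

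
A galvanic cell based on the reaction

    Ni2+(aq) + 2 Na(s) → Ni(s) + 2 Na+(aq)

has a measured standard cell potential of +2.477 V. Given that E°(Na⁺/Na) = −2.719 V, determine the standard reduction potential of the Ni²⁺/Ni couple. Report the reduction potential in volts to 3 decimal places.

−0.242 V

In the reaction as written the Ni²⁺/Ni couple is reduced (cathode) and Na⁺/Na is oxidized (anode), so E°cell = E°(Ni²⁺/Ni) − E°(Na⁺/Na).
E°(Ni²⁺/Ni) = E°cell + E°(anode) = +2.477 + (−2.719) = −0.242 V.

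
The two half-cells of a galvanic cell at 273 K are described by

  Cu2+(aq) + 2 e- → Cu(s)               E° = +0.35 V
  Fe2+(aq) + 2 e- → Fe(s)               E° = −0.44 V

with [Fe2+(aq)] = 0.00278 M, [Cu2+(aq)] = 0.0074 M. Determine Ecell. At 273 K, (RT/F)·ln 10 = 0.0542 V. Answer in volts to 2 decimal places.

Cu²⁺/Cu is reduced (cathode, E° = +0.35 V) and Fe²⁺/Fe is oxidized (anode).
E°cell = +0.35 − (−0.44) = +0.79 V, with n = 2 electrons transferred.
For the overall reaction Cu2+(aq) + Fe(s) → Cu(s) + Fe2+(aq), Q = [Fe2+(aq)] / [Cu2+(aq)] = 0.376, giving log Q = −0.425.
Applying E = E° − (RT ln10/nF)·log Q gives +0.79 − (0.0542/2)(−0.425) = +0.80 V.

+0.80 V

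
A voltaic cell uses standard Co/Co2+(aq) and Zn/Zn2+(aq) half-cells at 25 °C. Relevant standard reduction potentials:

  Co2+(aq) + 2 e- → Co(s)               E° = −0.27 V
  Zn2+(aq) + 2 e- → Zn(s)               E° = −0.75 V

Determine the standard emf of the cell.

+0.48 V

The Co²⁺/Co couple has the higher E°, so Co ion is reduced (cathode) and Zn is oxidized (anode).
E°cell = E°(cathode) − E°(anode) = −0.27 − (−0.75) = +0.48 V.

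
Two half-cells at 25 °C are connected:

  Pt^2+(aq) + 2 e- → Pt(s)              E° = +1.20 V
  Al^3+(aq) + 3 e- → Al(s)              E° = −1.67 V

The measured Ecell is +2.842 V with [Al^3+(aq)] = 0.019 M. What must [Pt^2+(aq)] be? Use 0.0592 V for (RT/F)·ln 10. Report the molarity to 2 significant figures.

The Pt²⁺/Pt couple has the larger reduction potential, so it is the cathode: E°cell = +1.20 − (−1.67) = +2.87 V and n = 6.
Rearranging E = E° − (0.0592/n)·log Q gives log Q = 6(+2.87 − (+2.842))/0.0592 = 2.838.
For 3 Pt^2+(aq) + 2 Al(s) → 3 Pt(s) + 2 Al^3+(aq), the reaction quotient is Q = [Al^3+(aq)]^2 / [Pt^2+(aq)]^3.
Isolating [Pt^2+(aq)] in Q = 10^{2.838} yields log [Pt^2+(aq)] = −2.093, i.e. 0.0081 M.

0.0081 M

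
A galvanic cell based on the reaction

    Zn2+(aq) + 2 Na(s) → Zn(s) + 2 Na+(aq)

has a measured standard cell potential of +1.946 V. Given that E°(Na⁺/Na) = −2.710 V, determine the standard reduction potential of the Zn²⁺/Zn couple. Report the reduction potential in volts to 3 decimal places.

In the reaction as written the Zn²⁺/Zn couple is reduced (cathode) and Na⁺/Na is oxidized (anode), so E°cell = E°(Zn²⁺/Zn) − E°(Na⁺/Na).
E°(Zn²⁺/Zn) = E°cell + E°(anode) = +1.946 + (−2.710) = −0.764 V.

−0.764 V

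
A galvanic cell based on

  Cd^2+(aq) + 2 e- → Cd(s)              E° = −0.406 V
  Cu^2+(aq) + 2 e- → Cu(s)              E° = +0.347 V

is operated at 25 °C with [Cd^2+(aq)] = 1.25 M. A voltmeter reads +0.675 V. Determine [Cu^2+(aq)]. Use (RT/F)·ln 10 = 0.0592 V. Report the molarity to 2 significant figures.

With Cu²⁺/Cu at the cathode and Cd²⁺/Cd at the anode, E°cell = +0.347 − (−0.406) = +0.753 V (n = 2).
Rearranging E = E° − (0.0592/n)·log Q gives log Q = 2(+0.753 − (+0.675))/0.0592 = 2.635.
For Cu^2+(aq) + Cd(s) → Cu(s) + Cd^2+(aq), the reaction quotient is Q = [Cd^2+(aq)] / [Cu^2+(aq)].
Isolating [Cu^2+(aq)] in Q = 10^{2.635} yields log [Cu^2+(aq)] = −2.538, i.e. 0.0029 M.

0.0029 M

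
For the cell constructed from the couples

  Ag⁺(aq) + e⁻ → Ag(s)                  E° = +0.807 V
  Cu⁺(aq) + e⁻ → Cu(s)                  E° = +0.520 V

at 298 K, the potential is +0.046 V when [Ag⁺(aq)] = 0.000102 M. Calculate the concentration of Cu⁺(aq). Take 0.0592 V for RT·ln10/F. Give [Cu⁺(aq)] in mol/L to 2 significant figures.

1.2 M

The Ag⁺/Ag couple has the larger reduction potential, so it is the cathode: E°cell = +0.807 − (+0.520) = +0.287 V and n = 1.
Since E = E° − (0.0592/n)·log Q, log Q = n(E° − E)/0.0592 = 4.071.
Balancing electrons gives Ag⁺(aq) + Cu(s) → Ag(s) + Cu⁺(aq); thus Q = [Cu⁺(aq)] / [Ag⁺(aq)].
Solving for the unknown gives log [Cu⁺(aq)] = 0.080, so [Cu⁺(aq)] ≈ 1.2 M.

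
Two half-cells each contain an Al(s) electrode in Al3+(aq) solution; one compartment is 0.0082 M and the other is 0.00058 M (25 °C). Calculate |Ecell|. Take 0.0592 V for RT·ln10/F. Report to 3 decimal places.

0.023 V

For a concentration cell E°cell = 0, since both electrodes use the same couple.
The compartment with the higher Al3+(aq) concentration (0.0082 M) acts as the cathode; ions are reduced there and produced at the dilute (0.00058 M) anode.
With n = 3, Ecell = −(0.0592/3)·log([dilute]/[conc]) = −(0.0592/3)·log(0.00058/0.0082) = +0.023 V.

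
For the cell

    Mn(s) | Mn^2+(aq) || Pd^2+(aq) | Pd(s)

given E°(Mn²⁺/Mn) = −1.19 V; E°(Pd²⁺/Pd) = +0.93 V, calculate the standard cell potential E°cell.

+2.12 V

By convention the left-hand electrode in cell notation is the anode (oxidation) and the right-hand electrode is the cathode (reduction).
E°cell = E°(right) − E°(left) = +0.93 − (−1.19) = +2.12 V.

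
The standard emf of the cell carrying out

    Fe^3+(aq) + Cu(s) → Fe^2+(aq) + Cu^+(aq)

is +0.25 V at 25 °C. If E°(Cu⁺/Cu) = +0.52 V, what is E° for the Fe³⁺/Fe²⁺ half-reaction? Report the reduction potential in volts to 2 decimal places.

In the reaction as written the Fe³⁺/Fe²⁺ couple is reduced (cathode) and Cu⁺/Cu is oxidized (anode), so E°cell = E°(Fe³⁺/Fe²⁺) − E°(Cu⁺/Cu).
E°(Fe³⁺/Fe²⁺) = E°cell + E°(anode) = +0.25 + (+0.52) = +0.77 V.

+0.77 V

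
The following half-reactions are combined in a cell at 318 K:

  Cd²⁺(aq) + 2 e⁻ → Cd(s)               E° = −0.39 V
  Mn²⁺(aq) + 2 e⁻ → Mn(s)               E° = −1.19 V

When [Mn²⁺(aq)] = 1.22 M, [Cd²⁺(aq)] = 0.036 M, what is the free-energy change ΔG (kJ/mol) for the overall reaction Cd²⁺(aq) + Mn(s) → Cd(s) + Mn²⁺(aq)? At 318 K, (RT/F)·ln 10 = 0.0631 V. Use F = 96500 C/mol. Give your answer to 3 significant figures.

With Cd²⁺/Cd reduced at the cathode, E°cell = −0.39 − (−1.19) = +0.80 V and n = 2.
Here Q = [Mn²⁺(aq)] / [Cd²⁺(aq)] = 33.9 (log Q = 1.530), giving E = +0.80 − (0.0631/2)·(1.530) = +0.7517 V.
Then ΔG = −nFE = −2 × 96500 × +0.7517 J/mol = −145 kJ/mol.

−145 kJ/mol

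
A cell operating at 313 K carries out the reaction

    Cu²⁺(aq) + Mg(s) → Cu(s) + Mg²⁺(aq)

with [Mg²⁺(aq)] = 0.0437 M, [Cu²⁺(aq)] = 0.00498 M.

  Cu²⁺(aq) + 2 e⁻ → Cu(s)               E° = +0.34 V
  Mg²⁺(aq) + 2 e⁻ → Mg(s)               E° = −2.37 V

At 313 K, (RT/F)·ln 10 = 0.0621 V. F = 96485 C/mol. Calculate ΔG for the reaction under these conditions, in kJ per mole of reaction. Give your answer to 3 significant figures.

E°cell = +0.34 − (−2.37) = +2.71 V; the balanced reaction transfers n = 2 electrons.
Q = [Mg²⁺(aq)] / [Cu²⁺(aq)] = 8.78, so log Q = 0.943 and E = +2.71 − (0.0621/2)(0.943) = +2.6807 V.
Then ΔG = −nFE = −2 × 96485 × +2.6807 J/mol = −517 kJ/mol.

−517 kJ/mol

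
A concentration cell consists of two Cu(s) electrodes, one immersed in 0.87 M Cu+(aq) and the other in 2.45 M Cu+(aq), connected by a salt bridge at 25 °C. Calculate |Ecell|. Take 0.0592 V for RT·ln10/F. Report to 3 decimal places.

0.027 V

For a concentration cell E°cell = 0, since both electrodes use the same couple.
The compartment with the higher Cu+(aq) concentration (2.45 M) acts as the cathode; ions are reduced there and produced at the dilute (0.87 M) anode.
With n = 1, Ecell = −(0.0592/1)·log([dilute]/[conc]) = −(0.0592/1)·log(0.87/2.45) = +0.027 V.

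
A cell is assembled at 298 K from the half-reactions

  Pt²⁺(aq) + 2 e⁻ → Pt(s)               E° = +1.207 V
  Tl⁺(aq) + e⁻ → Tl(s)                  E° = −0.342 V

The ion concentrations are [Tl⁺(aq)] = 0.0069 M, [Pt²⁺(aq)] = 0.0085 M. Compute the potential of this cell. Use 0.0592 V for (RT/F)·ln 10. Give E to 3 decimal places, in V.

Since E°(Pt²⁺/Pt) > E°(Tl⁺/Tl), Pt²⁺/Pt serves as the cathode.
The standard potential is +1.207 − (−0.342) = +1.549 V and the balanced reaction transfers n = 2 electrons.
For the overall reaction Pt²⁺(aq) + 2 Tl(s) → Pt(s) + 2 Tl⁺(aq), Q = [Tl⁺(aq)]^2 / [Pt²⁺(aq)] = 0.0056, giving log Q = −2.252.
By the Nernst equation, E = +1.549 − (0.0592/2)·(−2.252) = +1.616 V.

+1.616 V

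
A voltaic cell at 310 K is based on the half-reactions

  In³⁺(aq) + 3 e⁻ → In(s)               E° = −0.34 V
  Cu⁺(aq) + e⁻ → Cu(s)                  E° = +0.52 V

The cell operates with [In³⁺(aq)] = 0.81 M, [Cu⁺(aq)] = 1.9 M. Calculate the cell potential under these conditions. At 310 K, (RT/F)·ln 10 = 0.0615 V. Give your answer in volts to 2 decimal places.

Cu⁺/Cu is reduced (cathode, E° = +0.52 V) and In³⁺/In is oxidized (anode).
E°cell = E°cat − E°an = +0.52 − (−0.34) = +0.86 V; n = 3.
For the overall reaction 3 Cu⁺(aq) + In(s) → 3 Cu(s) + In³⁺(aq), Q = [In³⁺(aq)] / [Cu⁺(aq)]^3 = 0.118, giving log Q = −0.928.
Applying E = E° − (RT ln10/nF)·log Q gives +0.86 − (0.0615/3)(−0.928) = +0.88 V.

+0.88 V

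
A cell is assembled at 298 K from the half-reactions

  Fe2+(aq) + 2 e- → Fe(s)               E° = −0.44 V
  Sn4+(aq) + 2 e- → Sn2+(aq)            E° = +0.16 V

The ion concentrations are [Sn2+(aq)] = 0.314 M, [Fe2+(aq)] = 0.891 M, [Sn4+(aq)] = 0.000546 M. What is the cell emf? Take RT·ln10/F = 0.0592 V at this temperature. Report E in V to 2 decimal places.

The Sn⁴⁺/Sn²⁺ couple has the more positive E°, so it is the cathode; Fe²⁺/Fe is the anode.
E°cell = +0.16 − (−0.44) = +0.60 V, with n = 2 electrons transferred.
Balancing gives Sn4+(aq) + Fe(s) → Sn2+(aq) + Fe2+(aq); hence Q = ([Sn2+(aq)]·[Fe2+(aq)]) / [Sn4+(aq)] = 512 (log Q = 2.710).
By the Nernst equation, E = +0.60 − (0.0592/2)·(2.710) = +0.52 V.

+0.52 V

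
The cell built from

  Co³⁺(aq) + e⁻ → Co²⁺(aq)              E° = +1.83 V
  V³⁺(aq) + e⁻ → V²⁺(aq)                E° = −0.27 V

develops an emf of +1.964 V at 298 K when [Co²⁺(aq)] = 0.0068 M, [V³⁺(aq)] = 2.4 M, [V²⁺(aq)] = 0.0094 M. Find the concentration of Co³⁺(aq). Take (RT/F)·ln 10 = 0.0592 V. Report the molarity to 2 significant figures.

0.0088 M

Co³⁺/Co²⁺ is the cathode (higher E°); E°cell = +1.83 − (−0.27) = +2.10 V with n = 1.
From the Nernst equation, log Q = n(E° − E)/0.0592 = 1·(+2.10 − (+1.964))/0.0592 = 2.297.
For Co³⁺(aq) + V²⁺(aq) → Co²⁺(aq) + V³⁺(aq), the reaction quotient is Q = ([Co²⁺(aq)]·[V³⁺(aq)]) / ([Co³⁺(aq)]·[V²⁺(aq)]).
Solving for the unknown gives log [Co³⁺(aq)] = −2.057, so [Co³⁺(aq)] ≈ 0.0088 M.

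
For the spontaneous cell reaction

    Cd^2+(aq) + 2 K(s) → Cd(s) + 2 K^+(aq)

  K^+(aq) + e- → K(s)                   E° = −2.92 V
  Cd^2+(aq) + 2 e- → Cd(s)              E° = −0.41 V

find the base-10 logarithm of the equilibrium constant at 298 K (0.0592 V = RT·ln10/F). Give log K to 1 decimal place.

log K = 84.8

The Cd²⁺/Cd couple is reduced (cathode); E°cell = −0.41 − (−2.92) = +2.51 V with n = 2.
At equilibrium E = 0, so log K = nE°cell / 0.0592 = (2)(+2.51) / 0.0592 = 84.8.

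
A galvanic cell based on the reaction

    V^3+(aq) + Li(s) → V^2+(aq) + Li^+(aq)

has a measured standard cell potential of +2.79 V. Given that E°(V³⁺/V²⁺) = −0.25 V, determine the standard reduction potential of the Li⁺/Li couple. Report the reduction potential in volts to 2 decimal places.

In the reaction as written the V³⁺/V²⁺ couple is reduced (cathode) and Li⁺/Li is oxidized (anode), so E°cell = E°(V³⁺/V²⁺) − E°(Li⁺/Li).
E°(Li⁺/Li) = E°(cathode) − E°cell = −0.25 − (+2.79) = −3.04 V.

−3.04 V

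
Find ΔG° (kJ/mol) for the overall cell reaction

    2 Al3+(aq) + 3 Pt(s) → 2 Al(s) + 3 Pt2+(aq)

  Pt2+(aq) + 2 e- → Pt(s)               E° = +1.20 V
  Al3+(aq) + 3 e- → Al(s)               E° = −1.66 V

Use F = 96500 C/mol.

+1656 kJ/mol

In the reaction as written Al3+(aq) is reduced, so the Al³⁺/Al couple is the cathode and Pt²⁺/Pt is the anode.
E°cell = −1.66 − (+1.20) = −2.86 V; balancing electrons gives n = 6.
ΔG° = −nFE°cell = −(6)(96500)(−2.86) J/mol = +1656 kJ/mol.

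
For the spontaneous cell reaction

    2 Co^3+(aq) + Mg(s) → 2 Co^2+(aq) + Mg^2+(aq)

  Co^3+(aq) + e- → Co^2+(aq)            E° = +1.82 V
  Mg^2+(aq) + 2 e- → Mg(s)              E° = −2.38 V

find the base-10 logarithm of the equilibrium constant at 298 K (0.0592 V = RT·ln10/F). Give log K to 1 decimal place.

The Co³⁺/Co²⁺ couple is reduced (cathode); E°cell = +1.82 − (−2.38) = +4.20 V with n = 2.
At equilibrium E = 0, so log K = nE°cell / 0.0592 = (2)(+4.20) / 0.0592 = 141.9.

log K = 141.9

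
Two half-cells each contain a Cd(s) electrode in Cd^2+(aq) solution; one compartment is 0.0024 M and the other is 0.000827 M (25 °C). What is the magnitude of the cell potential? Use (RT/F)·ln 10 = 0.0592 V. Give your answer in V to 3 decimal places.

For a concentration cell E°cell = 0, since both electrodes use the same couple.
The compartment with the higher Cd^2+(aq) concentration (0.0024 M) acts as the cathode; ions are reduced there and produced at the dilute (0.000827 M) anode.
With n = 2, Ecell = −(0.0592/2)·log([dilute]/[conc]) = −(0.0592/2)·log(0.000827/0.0024) = +0.014 V.

0.014 V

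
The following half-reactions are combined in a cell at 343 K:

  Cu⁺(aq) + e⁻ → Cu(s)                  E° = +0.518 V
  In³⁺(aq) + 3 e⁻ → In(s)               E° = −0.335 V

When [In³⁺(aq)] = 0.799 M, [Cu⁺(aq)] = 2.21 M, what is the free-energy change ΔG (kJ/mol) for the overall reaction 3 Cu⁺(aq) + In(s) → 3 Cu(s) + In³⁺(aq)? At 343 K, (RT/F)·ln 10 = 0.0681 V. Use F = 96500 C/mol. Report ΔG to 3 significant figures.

E°cell = +0.518 − (−0.335) = +0.853 V; the balanced reaction transfers n = 3 electrons.
Here Q = [In³⁺(aq)] / [Cu⁺(aq)]^3 = 0.074 (log Q = −1.131), giving E = +0.853 − (0.0681/3)·(−1.131) = +0.8787 V.
Then ΔG = −nFE = −3 × 96500 × +0.8787 J/mol = −254 kJ/mol.

−254 kJ/mol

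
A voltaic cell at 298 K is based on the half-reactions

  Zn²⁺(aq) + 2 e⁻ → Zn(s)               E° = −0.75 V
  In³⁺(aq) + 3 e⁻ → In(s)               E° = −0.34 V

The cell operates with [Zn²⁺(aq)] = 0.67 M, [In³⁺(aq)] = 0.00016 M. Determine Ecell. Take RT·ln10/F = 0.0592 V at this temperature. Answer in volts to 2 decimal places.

Since E°(In³⁺/In) > E°(Zn²⁺/Zn), In³⁺/In serves as the cathode.
E°cell = E°cat − E°an = −0.34 − (−0.75) = +0.41 V; n = 6.
Balancing gives 2 In³⁺(aq) + 3 Zn(s) → 2 In(s) + 3 Zn²⁺(aq); hence Q = [Zn²⁺(aq)]^3 / [In³⁺(aq)]^2 = 1.17×10^7 (log Q = 7.070).
By the Nernst equation, E = +0.41 − (0.0592/6)·(7.070) = +0.34 V.

+0.34 V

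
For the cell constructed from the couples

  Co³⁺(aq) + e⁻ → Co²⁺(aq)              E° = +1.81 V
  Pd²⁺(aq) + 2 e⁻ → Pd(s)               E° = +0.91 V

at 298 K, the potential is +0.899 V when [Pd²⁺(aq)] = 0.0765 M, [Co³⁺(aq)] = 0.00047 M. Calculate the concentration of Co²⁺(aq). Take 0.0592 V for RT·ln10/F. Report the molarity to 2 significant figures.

0.0018 M

Co³⁺/Co²⁺ is the cathode (higher E°); E°cell = +1.81 − (+0.91) = +0.90 V with n = 2.
Since E = E° − (0.0592/n)·log Q, log Q = n(E° − E)/0.0592 = 0.034.
Balancing electrons gives 2 Co³⁺(aq) + Pd(s) → 2 Co²⁺(aq) + Pd²⁺(aq); thus Q = ([Co²⁺(aq)]^2·[Pd²⁺(aq)]) / [Co³⁺(aq)]^2.
Substituting the known concentrations and solving, log [Co²⁺(aq)] = −2.753 and [Co²⁺(aq)] = 0.0018 M.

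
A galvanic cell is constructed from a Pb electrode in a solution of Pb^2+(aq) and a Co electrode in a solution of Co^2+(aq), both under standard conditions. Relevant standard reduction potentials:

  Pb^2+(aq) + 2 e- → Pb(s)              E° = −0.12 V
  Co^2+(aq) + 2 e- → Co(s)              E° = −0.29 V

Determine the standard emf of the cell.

The Pb²⁺/Pb couple has the higher E°, so Pb ion is reduced (cathode) and Co is oxidized (anode).
E°cell = E°(cathode) − E°(anode) = −0.12 − (−0.29) = +0.17 V.

+0.17 V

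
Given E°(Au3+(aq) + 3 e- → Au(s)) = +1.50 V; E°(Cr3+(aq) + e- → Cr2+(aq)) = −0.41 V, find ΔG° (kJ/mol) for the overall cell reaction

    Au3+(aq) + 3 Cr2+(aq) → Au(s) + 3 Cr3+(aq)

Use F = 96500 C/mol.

In the reaction as written Au3+(aq) is reduced, so the Au³⁺/Au couple is the cathode and Cr³⁺/Cr²⁺ is the anode.
E°cell = +1.50 − (−0.41) = +1.91 V; balancing electrons gives n = 3.
ΔG° = −nFE°cell = −(3)(96500)(+1.91) J/mol = −553 kJ/mol.

−553 kJ/mol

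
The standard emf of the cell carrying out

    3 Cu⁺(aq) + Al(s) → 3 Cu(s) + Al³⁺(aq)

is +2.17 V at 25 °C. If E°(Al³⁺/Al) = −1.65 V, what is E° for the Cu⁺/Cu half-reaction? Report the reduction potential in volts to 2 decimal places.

In the reaction as written the Cu⁺/Cu couple is reduced (cathode) and Al³⁺/Al is oxidized (anode), so E°cell = E°(Cu⁺/Cu) − E°(Al³⁺/Al).
E°(Cu⁺/Cu) = E°cell + E°(anode) = +2.17 + (−1.65) = +0.52 V.

+0.52 V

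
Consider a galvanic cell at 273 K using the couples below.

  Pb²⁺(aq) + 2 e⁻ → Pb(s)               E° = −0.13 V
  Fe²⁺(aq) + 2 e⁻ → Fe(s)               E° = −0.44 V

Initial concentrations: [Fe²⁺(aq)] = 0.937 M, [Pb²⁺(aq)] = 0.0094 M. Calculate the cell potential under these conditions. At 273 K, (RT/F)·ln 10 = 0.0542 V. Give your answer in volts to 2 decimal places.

Since E°(Pb²⁺/Pb) > E°(Fe²⁺/Fe), Pb²⁺/Pb serves as the cathode.
The standard potential is −0.13 − (−0.44) = +0.31 V and the balanced reaction transfers n = 2 electrons.
For the overall reaction Pb²⁺(aq) + Fe(s) → Pb(s) + Fe²⁺(aq), Q = [Fe²⁺(aq)] / [Pb²⁺(aq)] = 99.7, giving log Q = 1.999.
By the Nernst equation, E = +0.31 − (0.0542/2)·(1.999) = +0.26 V.

+0.26 V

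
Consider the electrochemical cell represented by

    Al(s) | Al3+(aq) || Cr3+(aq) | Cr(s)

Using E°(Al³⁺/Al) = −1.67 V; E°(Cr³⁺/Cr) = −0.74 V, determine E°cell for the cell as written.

+0.93 V

By convention the left-hand electrode in cell notation is the anode (oxidation) and the right-hand electrode is the cathode (reduction).
E°cell = E°(right) − E°(left) = −0.74 − (−1.67) = +0.93 V.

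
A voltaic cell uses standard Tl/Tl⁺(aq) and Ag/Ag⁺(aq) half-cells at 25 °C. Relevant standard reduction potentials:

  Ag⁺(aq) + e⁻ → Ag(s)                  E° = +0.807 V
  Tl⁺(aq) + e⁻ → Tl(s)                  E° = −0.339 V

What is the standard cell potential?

+1.146 V

Of the two couples in this cell, the one with the more positive reduction potential is reduced at the cathode: here that is Ag⁺/Ag (+0.807 V); Tl⁺/Tl (−0.339 V) is the anode.
E°cell = E°(cathode) − E°(anode) = +0.807 − (−0.339) = +1.146 V.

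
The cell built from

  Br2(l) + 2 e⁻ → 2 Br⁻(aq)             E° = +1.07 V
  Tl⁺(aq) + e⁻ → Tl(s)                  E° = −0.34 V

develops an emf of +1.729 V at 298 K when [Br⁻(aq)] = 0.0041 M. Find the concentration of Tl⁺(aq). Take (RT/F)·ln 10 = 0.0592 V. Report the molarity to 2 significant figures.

The Br₂/Br⁻ couple has the larger reduction potential, so it is the cathode: E°cell = +1.07 − (−0.34) = +1.41 V and n = 2.
From the Nernst equation, log Q = n(E° − E)/0.0592 = 2·(+1.41 − (+1.729))/0.0592 = −10.777.
For Br2(l) + 2 Tl(s) → 2 Br⁻(aq) + 2 Tl⁺(aq), the reaction quotient is Q = [Br⁻(aq)]^2·[Tl⁺(aq)]^2.
Isolating [Tl⁺(aq)] in Q = 10^{−10.777} yields log [Tl⁺(aq)] = −3.001, i.e. 0.0010 M.

0.0010 M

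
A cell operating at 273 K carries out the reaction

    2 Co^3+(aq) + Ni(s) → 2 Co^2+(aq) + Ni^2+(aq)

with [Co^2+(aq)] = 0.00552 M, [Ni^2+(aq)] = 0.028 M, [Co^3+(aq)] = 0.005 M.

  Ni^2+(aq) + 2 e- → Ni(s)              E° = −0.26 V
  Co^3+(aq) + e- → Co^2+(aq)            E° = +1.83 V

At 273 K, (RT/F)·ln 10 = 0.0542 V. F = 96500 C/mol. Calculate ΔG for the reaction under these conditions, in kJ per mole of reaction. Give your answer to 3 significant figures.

−411 kJ/mol

With Co³⁺/Co²⁺ reduced at the cathode, E°cell = +1.83 − (−0.26) = +2.09 V and n = 2.
Q = ([Co^2+(aq)]^2·[Ni^2+(aq)]) / [Co^3+(aq)]^2 = 0.0341, so log Q = −1.467 and E = +2.09 − (0.0542/2)(−1.467) = +2.1298 V.
Finally ΔG = −nFE = −(2)(96500 C/mol)(+2.1298 V) = −411 kJ/mol.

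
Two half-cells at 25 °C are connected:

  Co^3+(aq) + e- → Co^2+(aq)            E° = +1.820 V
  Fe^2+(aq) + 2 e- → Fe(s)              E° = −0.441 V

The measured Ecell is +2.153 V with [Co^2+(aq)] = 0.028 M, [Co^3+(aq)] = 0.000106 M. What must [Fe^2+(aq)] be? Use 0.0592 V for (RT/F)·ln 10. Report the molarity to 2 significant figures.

0.064 M

With Co³⁺/Co²⁺ at the cathode and Fe²⁺/Fe at the anode, E°cell = +1.820 − (−0.441) = +2.261 V (n = 2).
Rearranging E = E° − (0.0592/n)·log Q gives log Q = 2(+2.261 − (+2.153))/0.0592 = 3.649.
For 2 Co^3+(aq) + Fe(s) → 2 Co^2+(aq) + Fe^2+(aq), the reaction quotient is Q = ([Co^2+(aq)]^2·[Fe^2+(aq)]) / [Co^3+(aq)]^2.
Isolating [Fe^2+(aq)] in Q = 10^{3.649} yields log [Fe^2+(aq)] = −1.195, i.e. 0.064 M.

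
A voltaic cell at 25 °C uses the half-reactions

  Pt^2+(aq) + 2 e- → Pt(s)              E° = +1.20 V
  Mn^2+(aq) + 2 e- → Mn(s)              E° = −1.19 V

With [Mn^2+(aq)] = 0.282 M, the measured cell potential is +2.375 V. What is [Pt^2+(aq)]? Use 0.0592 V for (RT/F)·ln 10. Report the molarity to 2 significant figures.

0.088 M

The Pt²⁺/Pt couple has the larger reduction potential, so it is the cathode: E°cell = +1.20 − (−1.19) = +2.39 V and n = 2.
Since E = E° − (0.0592/n)·log Q, log Q = n(E° − E)/0.0592 = 0.507.
The balanced reaction is Pt^2+(aq) + Mn(s) → Pt(s) + Mn^2+(aq), so Q = [Mn^2+(aq)] / [Pt^2+(aq)].
Isolating [Pt^2+(aq)] in Q = 10^{0.507} yields log [Pt^2+(aq)] = −1.057, i.e. 0.088 M.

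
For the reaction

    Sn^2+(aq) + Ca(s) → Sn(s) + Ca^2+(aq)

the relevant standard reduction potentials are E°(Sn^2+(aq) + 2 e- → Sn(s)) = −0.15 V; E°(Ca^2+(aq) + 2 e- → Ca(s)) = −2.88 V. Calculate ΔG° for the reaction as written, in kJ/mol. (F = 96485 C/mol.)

−527 kJ/mol

In the reaction as written Sn^2+(aq) is reduced, so the Sn²⁺/Sn couple is the cathode and Ca²⁺/Ca is the anode.
E°cell = −0.15 − (−2.88) = +2.73 V; balancing electrons gives n = 2.
ΔG° = −nFE°cell = −(2)(96485)(+2.73) J/mol = −527 kJ/mol.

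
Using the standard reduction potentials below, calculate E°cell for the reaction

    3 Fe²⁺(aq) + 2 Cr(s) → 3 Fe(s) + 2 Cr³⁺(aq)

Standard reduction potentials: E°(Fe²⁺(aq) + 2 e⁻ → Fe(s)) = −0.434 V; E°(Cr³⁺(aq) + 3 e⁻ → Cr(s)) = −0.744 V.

Fe²⁺(aq) gains electrons, so the Fe²⁺/Fe couple is the cathode; the Cr³⁺/Cr couple is the anode.
E°cell = E°(cathode) − E°(anode) = −0.434 − (−0.744) = +0.310 V.

+0.310 V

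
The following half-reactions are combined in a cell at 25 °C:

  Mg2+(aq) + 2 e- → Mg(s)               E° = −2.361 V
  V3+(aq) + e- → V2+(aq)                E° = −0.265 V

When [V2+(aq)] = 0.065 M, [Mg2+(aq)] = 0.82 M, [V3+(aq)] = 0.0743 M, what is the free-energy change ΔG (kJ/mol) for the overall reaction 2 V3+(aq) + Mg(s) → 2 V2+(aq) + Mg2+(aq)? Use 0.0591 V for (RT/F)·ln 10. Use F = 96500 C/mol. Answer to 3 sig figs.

−406 kJ/mol

E°cell = −0.265 − (−2.361) = +2.096 V; the balanced reaction transfers n = 2 electrons.
The reaction quotient is ([V2+(aq)]^2·[Mg2+(aq)]) / [V3+(aq)]^2 = 0.628; by Nernst, E = +2.096 − (0.0591/2)(−0.202) = +2.1020 V.
ΔG = −nFE = −(2)(96500)(+2.1020) J/mol = −406 kJ/mol.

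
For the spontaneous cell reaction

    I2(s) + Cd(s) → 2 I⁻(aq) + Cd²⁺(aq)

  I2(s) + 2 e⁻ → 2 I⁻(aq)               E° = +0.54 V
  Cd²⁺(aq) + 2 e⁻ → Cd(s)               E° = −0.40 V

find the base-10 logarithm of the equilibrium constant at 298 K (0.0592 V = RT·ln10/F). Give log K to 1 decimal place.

log K = 31.8

The I₂/I⁻ couple is reduced (cathode); E°cell = +0.54 − (−0.40) = +0.94 V with n = 2.
At equilibrium E = 0, so log K = nE°cell / 0.0592 = (2)(+0.94) / 0.0592 = 31.8.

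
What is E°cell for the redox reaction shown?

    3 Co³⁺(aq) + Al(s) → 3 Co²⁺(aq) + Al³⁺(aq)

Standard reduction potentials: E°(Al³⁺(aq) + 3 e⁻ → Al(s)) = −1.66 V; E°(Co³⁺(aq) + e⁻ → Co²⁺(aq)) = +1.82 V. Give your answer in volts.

Co³⁺(aq) gains electrons, so the Co³⁺/Co²⁺ couple is the cathode; the Al³⁺/Al couple is the anode.
E°cell = E°(cathode) − E°(anode) = +1.82 − (−1.66) = +3.48 V.
The positive value indicates the reaction is spontaneous as written.

+3.48 V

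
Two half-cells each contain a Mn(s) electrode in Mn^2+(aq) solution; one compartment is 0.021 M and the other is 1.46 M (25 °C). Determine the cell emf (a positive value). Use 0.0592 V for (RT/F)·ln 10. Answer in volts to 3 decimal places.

For a concentration cell E°cell = 0, since both electrodes use the same couple.
The compartment with the higher Mn^2+(aq) concentration (1.46 M) acts as the cathode; ions are reduced there and produced at the dilute (0.021 M) anode.
With n = 2, Ecell = −(0.0592/2)·log([dilute]/[conc]) = −(0.0592/2)·log(0.021/1.46) = +0.055 V.

0.055 V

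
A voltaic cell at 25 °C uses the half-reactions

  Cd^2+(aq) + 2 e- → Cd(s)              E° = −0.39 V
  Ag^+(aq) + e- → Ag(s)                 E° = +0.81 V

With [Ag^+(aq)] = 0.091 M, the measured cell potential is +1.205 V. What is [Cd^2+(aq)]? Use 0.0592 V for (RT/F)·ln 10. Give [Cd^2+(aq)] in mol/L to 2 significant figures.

0.0056 M

The Ag⁺/Ag couple has the larger reduction potential, so it is the cathode: E°cell = +0.81 − (−0.39) = +1.20 V and n = 2.
Since E = E° − (0.0592/n)·log Q, log Q = n(E° − E)/0.0592 = −0.169.
The balanced reaction is 2 Ag^+(aq) + Cd(s) → 2 Ag(s) + Cd^2+(aq), so Q = [Cd^2+(aq)] / [Ag^+(aq)]^2.
Substituting the known concentrations and solving, log [Cd^2+(aq)] = −2.251 and [Cd^2+(aq)] = 0.0056 M.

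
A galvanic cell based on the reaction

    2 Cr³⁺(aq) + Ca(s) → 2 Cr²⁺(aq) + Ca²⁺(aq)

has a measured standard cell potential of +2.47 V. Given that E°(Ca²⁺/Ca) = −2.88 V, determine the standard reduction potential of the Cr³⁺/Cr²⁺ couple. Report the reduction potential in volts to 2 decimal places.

−0.41 V

In the reaction as written the Cr³⁺/Cr²⁺ couple is reduced (cathode) and Ca²⁺/Ca is oxidized (anode), so E°cell = E°(Cr³⁺/Cr²⁺) − E°(Ca²⁺/Ca).
E°(Cr³⁺/Cr²⁺) = E°cell + E°(anode) = +2.47 + (−2.88) = −0.41 V.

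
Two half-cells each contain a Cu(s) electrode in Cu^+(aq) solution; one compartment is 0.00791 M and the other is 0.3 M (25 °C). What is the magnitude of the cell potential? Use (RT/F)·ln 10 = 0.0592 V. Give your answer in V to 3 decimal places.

0.093 V

For a concentration cell E°cell = 0, since both electrodes use the same couple.
The compartment with the higher Cu^+(aq) concentration (0.3 M) acts as the cathode; ions are reduced there and produced at the dilute (0.00791 M) anode.
With n = 1, Ecell = −(0.0592/1)·log([dilute]/[conc]) = −(0.0592/1)·log(0.00791/0.3) = +0.093 V.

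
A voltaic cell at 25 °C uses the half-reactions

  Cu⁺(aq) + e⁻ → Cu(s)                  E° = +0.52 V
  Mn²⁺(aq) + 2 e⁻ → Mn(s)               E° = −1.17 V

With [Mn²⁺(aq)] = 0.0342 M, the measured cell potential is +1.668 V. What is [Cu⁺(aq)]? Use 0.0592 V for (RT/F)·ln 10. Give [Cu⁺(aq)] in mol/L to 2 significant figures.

Cu⁺/Cu is the cathode (higher E°); E°cell = +0.52 − (−1.17) = +1.69 V with n = 2.
Rearranging E = E° − (0.0592/n)·log Q gives log Q = 2(+1.69 − (+1.668))/0.0592 = 0.743.
The balanced reaction is 2 Cu⁺(aq) + Mn(s) → 2 Cu(s) + Mn²⁺(aq), so Q = [Mn²⁺(aq)] / [Cu⁺(aq)]^2.
Solving for the unknown gives log [Cu⁺(aq)] = −1.104, so [Cu⁺(aq)] ≈ 0.079 M.

0.079 M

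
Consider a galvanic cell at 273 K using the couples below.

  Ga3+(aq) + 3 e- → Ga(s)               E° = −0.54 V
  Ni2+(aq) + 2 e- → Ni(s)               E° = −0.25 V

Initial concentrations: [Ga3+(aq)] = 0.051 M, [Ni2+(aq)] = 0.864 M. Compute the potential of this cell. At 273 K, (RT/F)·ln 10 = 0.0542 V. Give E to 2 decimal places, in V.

Ni²⁺/Ni is reduced (cathode, E° = −0.25 V) and Ga³⁺/Ga is oxidized (anode).
E°cell = E°cat − E°an = −0.25 − (−0.54) = +0.29 V; n = 6.
Balancing gives 3 Ni2+(aq) + 2 Ga(s) → 3 Ni(s) + 2 Ga3+(aq); hence Q = [Ga3+(aq)]^2 / [Ni2+(aq)]^3 = 0.00403 (log Q = −2.394).
E = E° − (0.0542/n)·log Q = +0.29 − (0.0542/6)(−2.394) = +0.31 V.

+0.31 V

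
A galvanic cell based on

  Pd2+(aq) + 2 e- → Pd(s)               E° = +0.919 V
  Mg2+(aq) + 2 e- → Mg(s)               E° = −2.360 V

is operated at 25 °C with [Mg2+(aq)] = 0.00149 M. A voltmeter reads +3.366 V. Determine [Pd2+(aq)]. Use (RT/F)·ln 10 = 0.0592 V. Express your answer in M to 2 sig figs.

With Pd²⁺/Pd at the cathode and Mg²⁺/Mg at the anode, E°cell = +0.919 − (−2.360) = +3.279 V (n = 2).
From the Nernst equation, log Q = n(E° − E)/0.0592 = 2·(+3.279 − (+3.366))/0.0592 = −2.939.
Balancing electrons gives Pd2+(aq) + Mg(s) → Pd(s) + Mg2+(aq); thus Q = [Mg2+(aq)] / [Pd2+(aq)].
Solving for the unknown gives log [Pd2+(aq)] = 0.112, so [Pd2+(aq)] ≈ 1.3 M.

1.3 M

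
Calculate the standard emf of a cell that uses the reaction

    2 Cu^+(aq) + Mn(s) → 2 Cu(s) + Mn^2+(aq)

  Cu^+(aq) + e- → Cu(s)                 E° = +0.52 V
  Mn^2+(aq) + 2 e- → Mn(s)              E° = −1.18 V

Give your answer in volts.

+1.70 V

In the reaction as written, Cu^+(aq) is reduced (cathode) and Mn^2+(aq) is produced by oxidation at the anode.
E°cell = E°(cathode) − E°(anode) = +0.52 − (−1.18) = +1.70 V.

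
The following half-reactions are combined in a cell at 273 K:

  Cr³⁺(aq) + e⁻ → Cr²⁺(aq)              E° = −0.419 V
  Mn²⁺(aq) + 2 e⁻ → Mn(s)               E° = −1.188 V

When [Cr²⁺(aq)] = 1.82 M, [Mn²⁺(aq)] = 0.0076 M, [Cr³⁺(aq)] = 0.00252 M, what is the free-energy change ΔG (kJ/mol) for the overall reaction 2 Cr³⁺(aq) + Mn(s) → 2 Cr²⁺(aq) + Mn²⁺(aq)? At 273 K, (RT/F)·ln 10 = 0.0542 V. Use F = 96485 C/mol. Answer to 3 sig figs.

−130 kJ/mol

With Cr³⁺/Cr²⁺ reduced at the cathode, E°cell = −0.419 − (−1.188) = +0.769 V and n = 2.
Here Q = ([Cr²⁺(aq)]^2·[Mn²⁺(aq)]) / [Cr³⁺(aq)]^2 = 3.96×10^3 (log Q = 3.598), giving E = +0.769 − (0.0542/2)·(3.598) = +0.6715 V.
ΔG = −nFE = −(2)(96485)(+0.6715) J/mol = −130 kJ/mol.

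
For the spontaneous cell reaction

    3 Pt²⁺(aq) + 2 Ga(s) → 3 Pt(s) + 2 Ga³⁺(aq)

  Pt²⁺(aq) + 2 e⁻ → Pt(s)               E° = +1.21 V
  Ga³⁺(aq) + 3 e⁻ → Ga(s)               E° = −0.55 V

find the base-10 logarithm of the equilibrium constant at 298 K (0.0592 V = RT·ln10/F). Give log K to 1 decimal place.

The Pt²⁺/Pt couple is reduced (cathode); E°cell = +1.21 − (−0.55) = +1.76 V with n = 6.
At equilibrium E = 0, so log K = nE°cell / 0.0592 = (6)(+1.76) / 0.0592 = 178.4.

log K = 178.4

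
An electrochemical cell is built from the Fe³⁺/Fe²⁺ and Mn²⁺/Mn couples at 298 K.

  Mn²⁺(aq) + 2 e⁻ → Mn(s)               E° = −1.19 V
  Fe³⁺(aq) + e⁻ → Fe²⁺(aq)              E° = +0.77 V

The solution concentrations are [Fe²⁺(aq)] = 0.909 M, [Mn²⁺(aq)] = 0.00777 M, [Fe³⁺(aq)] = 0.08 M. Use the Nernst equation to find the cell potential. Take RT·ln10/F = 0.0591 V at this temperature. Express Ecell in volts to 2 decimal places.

The Fe³⁺/Fe²⁺ couple has the more positive E°, so it is the cathode; Mn²⁺/Mn is the anode.
The standard potential is +0.77 − (−1.19) = +1.96 V and the balanced reaction transfers n = 2 electrons.
The balanced reaction is 2 Fe³⁺(aq) + Mn(s) → 2 Fe²⁺(aq) + Mn²⁺(aq), so Q = ([Fe²⁺(aq)]^2·[Mn²⁺(aq)]) / [Fe³⁺(aq)]^2 = 1 and log Q = 0.001.
Applying E = E° − (RT ln10/nF)·log Q gives +1.96 − (0.0591/2)(0.001) = +1.96 V.

+1.96 V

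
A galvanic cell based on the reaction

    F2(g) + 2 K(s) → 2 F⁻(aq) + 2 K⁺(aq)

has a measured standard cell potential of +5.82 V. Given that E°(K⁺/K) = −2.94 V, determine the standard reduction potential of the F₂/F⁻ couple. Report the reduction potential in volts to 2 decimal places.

+2.88 V

In the reaction as written the F₂/F⁻ couple is reduced (cathode) and K⁺/K is oxidized (anode), so E°cell = E°(F₂/F⁻) − E°(K⁺/K).
E°(F₂/F⁻) = E°cell + E°(anode) = +5.82 + (−2.94) = +2.88 V.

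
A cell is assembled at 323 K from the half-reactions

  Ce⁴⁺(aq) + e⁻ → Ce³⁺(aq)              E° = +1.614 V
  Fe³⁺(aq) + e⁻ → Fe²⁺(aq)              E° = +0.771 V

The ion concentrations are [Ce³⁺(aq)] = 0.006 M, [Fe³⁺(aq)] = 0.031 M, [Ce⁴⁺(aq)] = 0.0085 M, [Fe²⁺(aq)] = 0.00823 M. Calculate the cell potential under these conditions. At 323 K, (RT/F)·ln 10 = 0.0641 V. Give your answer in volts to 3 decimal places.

Since E°(Ce⁴⁺/Ce³⁺) > E°(Fe³⁺/Fe²⁺), Ce⁴⁺/Ce³⁺ serves as the cathode.
E°cell = E°cat − E°an = +1.614 − (+0.771) = +0.843 V; n = 1.
For the overall reaction Ce⁴⁺(aq) + Fe²⁺(aq) → Ce³⁺(aq) + Fe³⁺(aq), Q = ([Ce³⁺(aq)]·[Fe³⁺(aq)]) / ([Ce⁴⁺(aq)]·[Fe²⁺(aq)]) = 2.66, giving log Q = 0.425.
Applying E = E° − (RT ln10/nF)·log Q gives +0.843 − (0.0641/1)(0.425) = +0.816 V.

+0.816 V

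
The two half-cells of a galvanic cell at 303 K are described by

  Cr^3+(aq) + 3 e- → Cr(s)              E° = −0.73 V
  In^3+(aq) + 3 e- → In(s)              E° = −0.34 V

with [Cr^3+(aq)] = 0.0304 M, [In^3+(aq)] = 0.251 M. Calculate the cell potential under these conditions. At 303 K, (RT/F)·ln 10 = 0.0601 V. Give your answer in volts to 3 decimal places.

In³⁺/In is reduced (cathode, E° = −0.34 V) and Cr³⁺/Cr is oxidized (anode).
The standard potential is −0.34 − (−0.73) = +0.39 V and the balanced reaction transfers n = 3 electrons.
Balancing gives In^3+(aq) + Cr(s) → In(s) + Cr^3+(aq); hence Q = [Cr^3+(aq)] / [In^3+(aq)] = 0.121 (log Q = −0.917).
E = E° − (0.0601/n)·log Q = +0.39 − (0.0601/3)(−0.917) = +0.408 V.

+0.408 V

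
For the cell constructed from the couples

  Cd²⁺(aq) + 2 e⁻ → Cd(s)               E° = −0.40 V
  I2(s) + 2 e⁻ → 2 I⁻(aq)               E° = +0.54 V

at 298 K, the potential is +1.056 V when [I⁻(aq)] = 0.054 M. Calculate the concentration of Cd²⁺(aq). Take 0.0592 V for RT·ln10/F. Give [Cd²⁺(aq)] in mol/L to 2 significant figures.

I₂/I⁻ is the cathode (higher E°); E°cell = +0.54 − (−0.40) = +0.94 V with n = 2.
Rearranging E = E° − (0.0592/n)·log Q gives log Q = 2(+0.94 − (+1.056))/0.0592 = −3.919.
Balancing electrons gives I2(s) + Cd(s) → 2 I⁻(aq) + Cd²⁺(aq); thus Q = [I⁻(aq)]^2·[Cd²⁺(aq)].
Isolating [Cd²⁺(aq)] in Q = 10^{−3.919} yields log [Cd²⁺(aq)] = −1.384, i.e. 0.041 M.

0.041 M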